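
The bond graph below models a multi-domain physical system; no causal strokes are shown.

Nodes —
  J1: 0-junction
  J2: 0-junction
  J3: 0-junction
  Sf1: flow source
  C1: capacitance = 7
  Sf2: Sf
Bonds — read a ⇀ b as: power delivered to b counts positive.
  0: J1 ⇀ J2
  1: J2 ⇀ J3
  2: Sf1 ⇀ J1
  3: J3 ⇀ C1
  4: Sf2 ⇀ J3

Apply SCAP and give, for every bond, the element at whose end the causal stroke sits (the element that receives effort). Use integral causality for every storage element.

β0 |J1
β1 |J2
β2 |Sf1
β3 |J3
β4 |Sf2

bond 2 →Sf1  (Sf1: flow source, stroke at near end)
bond 4 →Sf2  (Sf2: flow source, stroke at near end)
bond 0 →J1  (only one effort-in slot at J1)
bond 1 →J2  (only one effort-in slot at J2)
bond 3 →J3  (J3: last free bond brings effort in)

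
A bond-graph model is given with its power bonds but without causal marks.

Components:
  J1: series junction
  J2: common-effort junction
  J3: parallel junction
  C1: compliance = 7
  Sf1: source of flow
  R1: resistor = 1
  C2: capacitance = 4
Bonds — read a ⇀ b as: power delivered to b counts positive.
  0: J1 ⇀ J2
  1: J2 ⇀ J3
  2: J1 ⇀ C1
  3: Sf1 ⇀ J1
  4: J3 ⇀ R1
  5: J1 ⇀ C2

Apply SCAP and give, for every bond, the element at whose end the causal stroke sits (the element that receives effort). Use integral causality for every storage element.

b3 stroke at Sf1  (Sf1 fixes flow; stroke at Sf1)
b0 stroke at J1  (1-jn J1 has f-setter on 3)
b2 stroke at J1  (J1 flow already set via bond 3)
b5 stroke at J1  (common-f at J1 fixed by 3)
b1 stroke at J2  (J2: last free bond brings effort in)
b4 stroke at J3  (closing 0-jn rule on J3)

β0 stroke at J1
β1 stroke at J2
β2 stroke at J1
β3 stroke at Sf1
β4 stroke at J3
β5 stroke at J1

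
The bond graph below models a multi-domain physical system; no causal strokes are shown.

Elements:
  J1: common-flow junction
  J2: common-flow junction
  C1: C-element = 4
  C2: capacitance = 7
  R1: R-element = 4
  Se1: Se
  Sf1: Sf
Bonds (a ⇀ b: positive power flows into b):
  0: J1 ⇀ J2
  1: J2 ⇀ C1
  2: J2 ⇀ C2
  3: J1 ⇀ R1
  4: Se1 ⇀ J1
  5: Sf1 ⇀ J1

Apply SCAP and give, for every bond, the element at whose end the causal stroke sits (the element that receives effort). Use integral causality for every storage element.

bond 4 |J1  (source Se1 imposes e)
bond 5 |Sf1  (source Sf1 imposes f)
bond 0 |J1  (J1: bond 5 brought flow, rest push out)
bond 3 |J1  (common-f at J1 fixed by 5)
bond 1 |J2  (1-jn J2 has f-setter on 0)
bond 2 |J2  (J2: bond 0 brought flow, rest push out)

#0 stroke at J1
#1 stroke at J2
#2 stroke at J2
#3 stroke at J1
#4 stroke at J1
#5 stroke at Sf1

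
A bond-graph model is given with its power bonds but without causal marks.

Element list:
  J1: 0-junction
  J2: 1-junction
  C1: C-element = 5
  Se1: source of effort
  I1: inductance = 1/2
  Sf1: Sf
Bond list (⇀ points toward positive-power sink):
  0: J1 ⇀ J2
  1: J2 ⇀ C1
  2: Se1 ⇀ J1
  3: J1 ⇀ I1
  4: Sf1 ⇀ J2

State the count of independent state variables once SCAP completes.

#2 stroke→J1  (source Se1 imposes e)
#4 stroke→Sf1  (Sf1 (Sf) sets flow on bond)
#0 stroke→J2  (0-jn J1 has e-setter on 2)
#3 stroke→I1  (common-e at J1 fixed by 2)
#1 stroke→J2  (common-f at J2 fixed by 4)

2  (C1, I1 all integral)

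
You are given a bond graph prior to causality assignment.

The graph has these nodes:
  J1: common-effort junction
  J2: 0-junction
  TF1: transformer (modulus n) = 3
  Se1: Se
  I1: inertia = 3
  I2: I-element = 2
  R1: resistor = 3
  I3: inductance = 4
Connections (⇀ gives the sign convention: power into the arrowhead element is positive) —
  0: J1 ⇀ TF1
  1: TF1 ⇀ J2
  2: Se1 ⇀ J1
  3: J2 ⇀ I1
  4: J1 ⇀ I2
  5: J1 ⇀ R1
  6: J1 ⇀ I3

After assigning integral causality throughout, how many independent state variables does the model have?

3  (I1, I2, I3 all integral)

β2 stroke→J1  (source Se1 imposes e)
β0 stroke→TF1  (0-jn J1 has e-setter on 2)
β4 stroke→I2  (0-jn J1 has e-setter on 2)
β5 stroke→R1  (J1: bond 2 brought effort, rest push out)
β6 stroke→I3  (common-e at J1 fixed by 2)
β1 stroke→J2  (through TF1, causality passes straight; one stroke at TF1)
β3 stroke→I1  (J2 effort already set via bond 1)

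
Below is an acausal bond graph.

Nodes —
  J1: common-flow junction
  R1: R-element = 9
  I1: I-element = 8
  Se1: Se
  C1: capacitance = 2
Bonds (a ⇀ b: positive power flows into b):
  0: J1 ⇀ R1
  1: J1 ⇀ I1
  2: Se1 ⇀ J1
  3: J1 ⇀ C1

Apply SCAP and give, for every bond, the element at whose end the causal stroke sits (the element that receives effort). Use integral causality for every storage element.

#2 |J1  (Se1: effort source, stroke at far end)
#1 |I1  (prefer integral on I1)
#0 |J1  (J1 flow already set via bond 1)
#3 |J1  (common-f at J1 fixed by 1)

#0 stroke at J1
#1 stroke at I1
#2 stroke at J1
#3 stroke at J1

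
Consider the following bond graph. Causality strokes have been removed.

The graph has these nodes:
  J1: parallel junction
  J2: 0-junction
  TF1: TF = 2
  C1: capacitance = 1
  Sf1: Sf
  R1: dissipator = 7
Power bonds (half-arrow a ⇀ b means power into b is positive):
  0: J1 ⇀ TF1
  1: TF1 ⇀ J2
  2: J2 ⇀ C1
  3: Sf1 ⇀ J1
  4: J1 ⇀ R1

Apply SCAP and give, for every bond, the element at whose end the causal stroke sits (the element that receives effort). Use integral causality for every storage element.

bond 3 stroke at Sf1  (Sf1: flow source, stroke at near end)
bond 2 stroke at J2  (C1 outputs effort q/C1)
bond 1 stroke at TF1  (J2 effort already set via bond 2)
bond 0 stroke at J1  (TF1 one-in-one-out from 1)
bond 4 stroke at R1  (J1: bond 0 brought effort, rest push out)

b0 stroke→J1
b1 stroke→TF1
b2 stroke→J2
b3 stroke→Sf1
b4 stroke→R1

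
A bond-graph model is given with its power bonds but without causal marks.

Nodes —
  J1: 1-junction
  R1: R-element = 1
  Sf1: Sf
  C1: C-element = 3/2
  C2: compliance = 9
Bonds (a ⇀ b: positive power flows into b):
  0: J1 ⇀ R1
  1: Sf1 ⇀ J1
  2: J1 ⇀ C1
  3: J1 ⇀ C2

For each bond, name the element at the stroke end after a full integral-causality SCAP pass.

bond 0 stroke→J1
bond 1 stroke→Sf1
bond 2 stroke→J1
bond 3 stroke→J1

bond 1 |Sf1  (Sf1: flow source, stroke at near end)
bond 0 |J1  (J1: bond 1 brought flow, rest push out)
bond 2 |J1  (1-jn J1 has f-setter on 1)
bond 3 |J1  (1-jn J1 has f-setter on 1)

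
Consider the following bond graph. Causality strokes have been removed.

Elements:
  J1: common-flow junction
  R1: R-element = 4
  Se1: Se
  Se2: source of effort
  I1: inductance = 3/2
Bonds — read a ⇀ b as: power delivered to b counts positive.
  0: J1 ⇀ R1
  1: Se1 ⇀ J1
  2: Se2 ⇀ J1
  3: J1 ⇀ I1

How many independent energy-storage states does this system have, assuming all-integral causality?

1  (I1 all integral)

bond 1 stroke→J1  (Se1 (Se) sets effort on bond)
bond 2 stroke→J1  (Se2: effort source, stroke at far end)
bond 3 stroke→I1  (prefer integral on I1)
bond 0 stroke→J1  (J1: bond 3 brought flow, rest push out)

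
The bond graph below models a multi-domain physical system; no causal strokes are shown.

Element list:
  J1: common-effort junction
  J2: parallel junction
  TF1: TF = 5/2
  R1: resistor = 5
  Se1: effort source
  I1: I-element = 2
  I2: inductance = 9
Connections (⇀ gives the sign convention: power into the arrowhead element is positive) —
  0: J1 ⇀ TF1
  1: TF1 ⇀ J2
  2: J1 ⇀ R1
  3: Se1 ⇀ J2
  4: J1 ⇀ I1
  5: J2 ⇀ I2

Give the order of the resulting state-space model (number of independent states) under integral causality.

b3 |J2  (Se1 (Se) sets effort on bond)
b1 |TF1  (J2: bond 3 brought effort, rest push out)
b5 |I2  (J2 effort already set via bond 3)
b0 |J1  (TF1: transformer flips bond 1)
b2 |R1  (J1 effort already set via bond 0)
b4 |I1  (common-e at J1 fixed by 0)

2  (I1, I2 all integral)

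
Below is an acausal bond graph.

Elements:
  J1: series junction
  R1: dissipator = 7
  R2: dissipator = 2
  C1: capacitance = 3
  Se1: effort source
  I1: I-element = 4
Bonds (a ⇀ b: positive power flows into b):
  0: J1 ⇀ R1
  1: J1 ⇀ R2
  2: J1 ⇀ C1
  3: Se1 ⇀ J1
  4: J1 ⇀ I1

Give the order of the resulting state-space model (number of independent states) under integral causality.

2  (C1, I1 all integral)

b3 |J1  (Se1 fixes effort; stroke away)
b2 |J1  (C1: C, integral causality)
b4 |I1  (I1 outputs flow p/I1)
b0 |J1  (common-f at J1 fixed by 4)
b1 |J1  (common-f at J1 fixed by 4)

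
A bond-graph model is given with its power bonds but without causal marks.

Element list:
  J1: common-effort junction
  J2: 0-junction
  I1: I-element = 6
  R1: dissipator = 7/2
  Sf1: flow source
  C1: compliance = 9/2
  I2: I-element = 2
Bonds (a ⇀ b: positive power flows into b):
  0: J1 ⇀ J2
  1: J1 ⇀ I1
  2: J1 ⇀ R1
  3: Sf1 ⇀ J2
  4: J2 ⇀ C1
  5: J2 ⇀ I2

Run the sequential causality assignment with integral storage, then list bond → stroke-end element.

b0 stroke→J1
b1 stroke→I1
b2 stroke→R1
b3 stroke→Sf1
b4 stroke→J2
b5 stroke→I2

b3 stroke→Sf1  (source Sf1 imposes f)
b1 stroke→I1  (I1 outputs flow p/I1)
b4 stroke→J2  (C1: C, integral causality)
b0 stroke→J1  (J2: bond 4 brought effort, rest push out)
b5 stroke→I2  (J2: bond 4 brought effort, rest push out)
b2 stroke→R1  (J1: bond 0 brought effort, rest push out)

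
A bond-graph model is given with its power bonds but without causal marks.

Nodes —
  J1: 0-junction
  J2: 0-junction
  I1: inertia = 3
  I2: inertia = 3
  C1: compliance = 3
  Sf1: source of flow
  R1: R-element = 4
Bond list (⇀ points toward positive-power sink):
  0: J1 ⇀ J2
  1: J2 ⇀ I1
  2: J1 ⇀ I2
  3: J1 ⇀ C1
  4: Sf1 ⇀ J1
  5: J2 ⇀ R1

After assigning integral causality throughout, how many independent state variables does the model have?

β4 →Sf1  (Sf1 (Sf) sets flow on bond)
β1 →I1  (I1: I, integral causality)
β2 →I2  (I2: I, integral causality)
β3 →J1  (C1 integral (e out))
β0 →J2  (J1 effort already set via bond 3)
β5 →R1  (J2: bond 0 brought effort, rest push out)

3  (C1, I1, I2 all integral)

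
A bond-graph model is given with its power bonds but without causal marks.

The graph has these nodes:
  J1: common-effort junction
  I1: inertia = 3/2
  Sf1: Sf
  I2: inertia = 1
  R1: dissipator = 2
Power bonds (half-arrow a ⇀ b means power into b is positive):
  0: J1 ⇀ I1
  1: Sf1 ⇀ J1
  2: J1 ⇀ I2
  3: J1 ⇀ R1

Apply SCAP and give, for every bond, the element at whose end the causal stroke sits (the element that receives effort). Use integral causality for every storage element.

β0 →I1
β1 →Sf1
β2 →I2
β3 →J1

β1 stroke→Sf1  (Sf1: flow source, stroke at near end)
β0 stroke→I1  (I1: I, integral causality)
β2 stroke→I2  (I2 integral (f out))
β3 stroke→J1  (closing 0-jn rule on J1)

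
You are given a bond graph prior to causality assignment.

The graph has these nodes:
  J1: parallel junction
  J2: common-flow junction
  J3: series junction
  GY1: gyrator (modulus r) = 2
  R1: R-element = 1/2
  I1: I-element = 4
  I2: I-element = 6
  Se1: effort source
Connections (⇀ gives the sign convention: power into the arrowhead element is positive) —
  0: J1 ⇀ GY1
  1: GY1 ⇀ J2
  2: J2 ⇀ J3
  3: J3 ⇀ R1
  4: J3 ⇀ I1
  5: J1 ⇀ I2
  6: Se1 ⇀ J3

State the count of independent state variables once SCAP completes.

2  (I1, I2 all integral)

b6 stroke→J3  (source Se1 imposes e)
b4 stroke→I1  (prefer integral on I1)
b2 stroke→J3  (common-f at J3 fixed by 4)
b3 stroke→J3  (common-f at J3 fixed by 4)
b1 stroke→J2  (common-f at J2 fixed by 2)
b0 stroke→J1  (GY1: gyrator matches bond 1)
b5 stroke→I2  (J1 effort already set via bond 0)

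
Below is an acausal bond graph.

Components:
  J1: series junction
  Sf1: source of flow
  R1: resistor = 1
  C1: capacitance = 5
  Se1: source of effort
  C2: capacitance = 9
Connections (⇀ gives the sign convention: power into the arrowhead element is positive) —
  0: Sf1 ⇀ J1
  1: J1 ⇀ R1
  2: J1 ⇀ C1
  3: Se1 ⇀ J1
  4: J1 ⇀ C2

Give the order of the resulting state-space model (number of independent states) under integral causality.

2  (C1, C2 all integral)

b0 stroke→Sf1  (Sf1 fixes flow; stroke at Sf1)
b3 stroke→J1  (Se1 (Se) sets effort on bond)
b1 stroke→J1  (J1 flow already set via bond 0)
b2 stroke→J1  (J1 flow already set via bond 0)
b4 stroke→J1  (J1: bond 0 brought flow, rest push out)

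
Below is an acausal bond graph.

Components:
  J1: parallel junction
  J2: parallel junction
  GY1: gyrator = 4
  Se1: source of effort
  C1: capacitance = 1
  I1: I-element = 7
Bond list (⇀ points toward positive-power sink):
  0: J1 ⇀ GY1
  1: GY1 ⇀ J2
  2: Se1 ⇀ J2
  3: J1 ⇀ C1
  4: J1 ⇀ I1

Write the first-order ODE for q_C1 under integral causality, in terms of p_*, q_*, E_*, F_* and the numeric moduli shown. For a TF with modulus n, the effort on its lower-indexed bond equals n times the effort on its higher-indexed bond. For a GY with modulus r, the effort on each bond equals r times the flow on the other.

#2 →J2  (source Se1 imposes e)
#1 →GY1  (common-e at J2 fixed by 2)
#0 →GY1  (GY GY1: same side as bond 1)
#3 →J1  (C1 outputs effort q/C1)
#4 →I1  (common-e at J1 fixed by 3)

dq_C1/dt = -E_Se1/4 - p_I1/7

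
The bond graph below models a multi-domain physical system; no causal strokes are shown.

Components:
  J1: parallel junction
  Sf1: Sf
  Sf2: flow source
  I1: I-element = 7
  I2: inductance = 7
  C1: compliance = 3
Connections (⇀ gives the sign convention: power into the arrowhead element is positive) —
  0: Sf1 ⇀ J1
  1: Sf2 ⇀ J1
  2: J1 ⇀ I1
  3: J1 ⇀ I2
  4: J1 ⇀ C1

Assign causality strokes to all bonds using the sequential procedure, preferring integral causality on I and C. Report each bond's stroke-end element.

b0 |Sf1  (Sf1: flow source, stroke at near end)
b1 |Sf2  (source Sf2 imposes f)
b2 |I1  (I1 integral (f out))
b3 |I2  (I2 outputs flow p/I2)
b4 |J1  (closing 0-jn rule on J1)

bond 0 →Sf1
bond 1 →Sf2
bond 2 →I1
bond 3 →I2
bond 4 →J1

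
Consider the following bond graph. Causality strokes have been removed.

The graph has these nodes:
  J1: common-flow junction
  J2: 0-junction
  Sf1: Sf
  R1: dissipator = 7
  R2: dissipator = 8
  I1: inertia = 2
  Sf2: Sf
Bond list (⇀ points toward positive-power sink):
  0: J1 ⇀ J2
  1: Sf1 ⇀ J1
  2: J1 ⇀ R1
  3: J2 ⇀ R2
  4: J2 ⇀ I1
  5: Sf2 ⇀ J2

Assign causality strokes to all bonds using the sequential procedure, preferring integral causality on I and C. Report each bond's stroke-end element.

β0 stroke at J1
β1 stroke at Sf1
β2 stroke at J1
β3 stroke at J2
β4 stroke at I1
β5 stroke at Sf2

β1 stroke at Sf1  (Sf1 fixes flow; stroke at Sf1)
β5 stroke at Sf2  (Sf2 fixes flow; stroke at Sf2)
β0 stroke at J1  (J1 flow already set via bond 1)
β2 stroke at J1  (common-f at J1 fixed by 1)
β4 stroke at I1  (prefer integral on I1)
β3 stroke at J2  (J2: last free bond brings effort in)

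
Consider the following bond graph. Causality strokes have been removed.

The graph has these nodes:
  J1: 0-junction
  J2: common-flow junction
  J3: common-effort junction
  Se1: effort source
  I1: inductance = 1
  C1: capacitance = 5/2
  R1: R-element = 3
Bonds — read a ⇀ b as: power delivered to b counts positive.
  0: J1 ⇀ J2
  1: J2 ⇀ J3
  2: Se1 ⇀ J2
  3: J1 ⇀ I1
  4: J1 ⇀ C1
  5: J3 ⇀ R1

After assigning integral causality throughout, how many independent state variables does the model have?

2  (C1, I1 all integral)

#2 |J2  (Se1: effort source, stroke at far end)
#3 |I1  (I1 integral (f out))
#4 |J1  (prefer integral on C1)
#0 |J2  (common-e at J1 fixed by 4)
#1 |J3  (J2 needs exactly one f-in)
#5 |R1  (0-jn J3 has e-setter on 1)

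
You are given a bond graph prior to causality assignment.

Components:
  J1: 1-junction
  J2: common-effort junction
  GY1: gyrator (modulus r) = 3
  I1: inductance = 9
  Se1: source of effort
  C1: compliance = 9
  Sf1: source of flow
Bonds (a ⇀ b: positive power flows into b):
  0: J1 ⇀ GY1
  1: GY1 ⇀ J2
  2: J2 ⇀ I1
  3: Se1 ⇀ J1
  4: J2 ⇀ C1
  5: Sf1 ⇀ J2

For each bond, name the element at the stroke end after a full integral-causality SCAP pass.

bond 0 →GY1
bond 1 →GY1
bond 2 →I1
bond 3 →J1
bond 4 →J2
bond 5 →Sf1

b3 →J1  (Se1 (Se) sets effort on bond)
b5 →Sf1  (source Sf1 imposes f)
b0 →GY1  (J1: last free bond brings flow in)
b1 →GY1  (GY GY1: same side as bond 0)
b2 →I1  (I1 integral (f out))
b4 →J2  (J2: last free bond brings effort in)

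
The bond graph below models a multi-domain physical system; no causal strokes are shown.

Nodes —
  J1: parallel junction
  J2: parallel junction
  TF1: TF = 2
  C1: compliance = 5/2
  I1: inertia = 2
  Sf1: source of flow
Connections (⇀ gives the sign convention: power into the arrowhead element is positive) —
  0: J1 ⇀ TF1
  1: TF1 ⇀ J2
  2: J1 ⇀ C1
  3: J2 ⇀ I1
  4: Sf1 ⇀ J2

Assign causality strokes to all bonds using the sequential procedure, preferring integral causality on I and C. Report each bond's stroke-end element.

b4 |Sf1  (source Sf1 imposes f)
b2 |J1  (C1 outputs effort q/C1)
b0 |TF1  (common-e at J1 fixed by 2)
b1 |J2  (through TF1, causality passes straight; one stroke at TF1)
b3 |I1  (common-e at J2 fixed by 1)

#0 stroke at TF1
#1 stroke at J2
#2 stroke at J1
#3 stroke at I1
#4 stroke at Sf1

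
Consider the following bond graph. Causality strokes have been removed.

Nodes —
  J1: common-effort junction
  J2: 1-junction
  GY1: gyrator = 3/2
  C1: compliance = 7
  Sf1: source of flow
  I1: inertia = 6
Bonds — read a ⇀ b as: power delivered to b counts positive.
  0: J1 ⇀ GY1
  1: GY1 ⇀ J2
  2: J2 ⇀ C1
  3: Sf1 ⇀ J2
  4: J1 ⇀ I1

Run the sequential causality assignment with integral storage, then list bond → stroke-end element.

#3 stroke at Sf1  (Sf1 fixes flow; stroke at Sf1)
#1 stroke at J2  (common-f at J2 fixed by 3)
#2 stroke at J2  (common-f at J2 fixed by 3)
#0 stroke at J1  (GY GY1: same side as bond 1)
#4 stroke at I1  (J1: bond 0 brought effort, rest push out)

#0 →J1
#1 →J2
#2 →J2
#3 →Sf1
#4 →I1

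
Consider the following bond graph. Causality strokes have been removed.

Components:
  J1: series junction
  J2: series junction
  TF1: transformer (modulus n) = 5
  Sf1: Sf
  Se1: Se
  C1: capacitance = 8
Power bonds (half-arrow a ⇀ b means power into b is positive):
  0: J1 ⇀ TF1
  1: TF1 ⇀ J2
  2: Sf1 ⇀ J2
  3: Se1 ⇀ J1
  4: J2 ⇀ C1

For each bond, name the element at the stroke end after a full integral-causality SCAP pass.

#0 |TF1
#1 |J2
#2 |Sf1
#3 |J1
#4 |J2

β2 →Sf1  (source Sf1 imposes f)
β3 →J1  (source Se1 imposes e)
β0 →TF1  (only one flow-in slot at J1)
β1 →J2  (common-f at J2 fixed by 2)
β4 →J2  (J2 flow already set via bond 2)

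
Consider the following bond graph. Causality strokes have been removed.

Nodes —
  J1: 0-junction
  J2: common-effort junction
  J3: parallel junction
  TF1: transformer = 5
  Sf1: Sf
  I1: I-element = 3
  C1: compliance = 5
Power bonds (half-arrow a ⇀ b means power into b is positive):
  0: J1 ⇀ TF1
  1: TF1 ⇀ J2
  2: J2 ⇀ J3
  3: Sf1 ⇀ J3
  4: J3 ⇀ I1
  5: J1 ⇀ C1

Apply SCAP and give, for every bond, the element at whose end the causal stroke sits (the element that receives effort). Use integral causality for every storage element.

b0 →TF1
b1 →J2
b2 →J3
b3 →Sf1
b4 →I1
b5 →J1

b3 stroke at Sf1  (Sf1 fixes flow; stroke at Sf1)
b4 stroke at I1  (I1: I, integral causality)
b2 stroke at J3  (J3: last free bond brings effort in)
b1 stroke at J2  (closing 0-jn rule on J2)
b0 stroke at TF1  (through TF1, causality passes straight; one stroke at TF1)
b5 stroke at J1  (only one effort-in slot at J1)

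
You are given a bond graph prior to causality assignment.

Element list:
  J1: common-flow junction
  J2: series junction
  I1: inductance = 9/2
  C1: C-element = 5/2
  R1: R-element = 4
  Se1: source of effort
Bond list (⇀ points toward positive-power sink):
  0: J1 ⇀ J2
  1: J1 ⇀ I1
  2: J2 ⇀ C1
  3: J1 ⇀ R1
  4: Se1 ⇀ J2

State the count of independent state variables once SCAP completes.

bond 4 stroke→J2  (Se1 fixes effort; stroke away)
bond 1 stroke→I1  (prefer integral on I1)
bond 0 stroke→J1  (J1: bond 1 brought flow, rest push out)
bond 3 stroke→J1  (common-f at J1 fixed by 1)
bond 2 stroke→J2  (1-jn J2 has f-setter on 0)

2  (C1, I1 all integral)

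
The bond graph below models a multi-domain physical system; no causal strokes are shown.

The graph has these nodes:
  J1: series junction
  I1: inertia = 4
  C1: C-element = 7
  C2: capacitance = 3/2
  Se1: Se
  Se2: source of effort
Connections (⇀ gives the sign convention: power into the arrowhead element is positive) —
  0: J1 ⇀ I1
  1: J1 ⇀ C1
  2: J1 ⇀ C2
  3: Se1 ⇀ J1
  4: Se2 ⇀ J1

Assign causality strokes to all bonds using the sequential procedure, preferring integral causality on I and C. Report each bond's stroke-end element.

β0 |I1
β1 |J1
β2 |J1
β3 |J1
β4 |J1

b3 stroke→J1  (Se1 fixes effort; stroke away)
b4 stroke→J1  (Se2 (Se) sets effort on bond)
b0 stroke→I1  (I1: I, integral causality)
b1 stroke→J1  (J1: bond 0 brought flow, rest push out)
b2 stroke→J1  (J1 flow already set via bond 0)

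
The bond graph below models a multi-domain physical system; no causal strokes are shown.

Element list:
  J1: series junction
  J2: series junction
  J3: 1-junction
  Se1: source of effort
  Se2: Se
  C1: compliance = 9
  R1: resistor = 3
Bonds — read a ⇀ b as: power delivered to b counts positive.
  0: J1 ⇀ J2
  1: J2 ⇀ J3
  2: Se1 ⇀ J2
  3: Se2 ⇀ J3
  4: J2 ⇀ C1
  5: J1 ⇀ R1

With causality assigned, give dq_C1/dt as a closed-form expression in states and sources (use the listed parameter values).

dq_C1/dt = E_Se1/3 + E_Se2/3 - q_C1/27

b2 |J2  (Se1 fixes effort; stroke away)
b3 |J3  (Se2: effort source, stroke at far end)
b1 |J2  (only one flow-in slot at J3)
b4 |J2  (C1: C, integral causality)
b0 |J1  (J2: last free bond brings flow in)
b5 |R1  (closing 1-jn rule on J1)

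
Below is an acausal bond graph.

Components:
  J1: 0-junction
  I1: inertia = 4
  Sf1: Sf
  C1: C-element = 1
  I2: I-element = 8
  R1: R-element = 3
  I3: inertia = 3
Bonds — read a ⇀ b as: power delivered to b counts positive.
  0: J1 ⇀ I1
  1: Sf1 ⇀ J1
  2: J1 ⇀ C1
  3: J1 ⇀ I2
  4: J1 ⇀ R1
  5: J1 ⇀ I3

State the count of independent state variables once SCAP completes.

4  (C1, I1, I2, I3 all integral)

b1 |Sf1  (Sf1 (Sf) sets flow on bond)
b0 |I1  (I1 outputs flow p/I1)
b2 |J1  (C1: C, integral causality)
b3 |I2  (common-e at J1 fixed by 2)
b4 |R1  (J1 effort already set via bond 2)
b5 |I3  (common-e at J1 fixed by 2)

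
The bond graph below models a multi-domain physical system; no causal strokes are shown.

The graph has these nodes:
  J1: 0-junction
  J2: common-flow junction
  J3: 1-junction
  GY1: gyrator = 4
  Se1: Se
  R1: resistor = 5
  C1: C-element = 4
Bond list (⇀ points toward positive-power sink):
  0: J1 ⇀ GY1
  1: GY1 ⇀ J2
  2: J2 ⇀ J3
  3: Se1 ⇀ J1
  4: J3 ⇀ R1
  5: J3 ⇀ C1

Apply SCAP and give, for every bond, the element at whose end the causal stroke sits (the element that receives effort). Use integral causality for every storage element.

#0 →GY1
#1 →GY1
#2 →J2
#3 →J1
#4 →J3
#5 →J3

b3 →J1  (Se1: effort source, stroke at far end)
b0 →GY1  (J1: bond 3 brought effort, rest push out)
b1 →GY1  (GY1 both-in/both-out from 0)
b2 →J2  (1-jn J2 has f-setter on 1)
b4 →J3  (1-jn J3 has f-setter on 2)
b5 →J3  (common-f at J3 fixed by 2)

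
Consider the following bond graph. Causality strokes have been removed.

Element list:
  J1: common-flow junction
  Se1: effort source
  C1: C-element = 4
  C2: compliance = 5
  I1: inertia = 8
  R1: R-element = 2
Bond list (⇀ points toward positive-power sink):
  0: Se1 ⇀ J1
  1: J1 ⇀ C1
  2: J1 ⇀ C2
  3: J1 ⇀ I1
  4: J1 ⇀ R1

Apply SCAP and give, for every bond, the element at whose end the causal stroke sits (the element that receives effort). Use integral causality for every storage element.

b0 stroke→J1  (Se1 fixes effort; stroke away)
b1 stroke→J1  (prefer integral on C1)
b2 stroke→J1  (C2 integral (e out))
b3 stroke→I1  (I1: I, integral causality)
b4 stroke→J1  (common-f at J1 fixed by 3)

#0 →J1
#1 →J1
#2 →J1
#3 →I1
#4 →J1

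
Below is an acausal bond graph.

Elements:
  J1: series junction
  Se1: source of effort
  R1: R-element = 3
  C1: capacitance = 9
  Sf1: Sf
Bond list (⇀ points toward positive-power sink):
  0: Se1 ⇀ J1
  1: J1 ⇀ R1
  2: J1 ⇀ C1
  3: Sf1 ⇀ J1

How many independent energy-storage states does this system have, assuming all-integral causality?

β0 stroke at J1  (source Se1 imposes e)
β3 stroke at Sf1  (Sf1 (Sf) sets flow on bond)
β1 stroke at J1  (J1 flow already set via bond 3)
β2 stroke at J1  (J1 flow already set via bond 3)

1  (C1 all integral)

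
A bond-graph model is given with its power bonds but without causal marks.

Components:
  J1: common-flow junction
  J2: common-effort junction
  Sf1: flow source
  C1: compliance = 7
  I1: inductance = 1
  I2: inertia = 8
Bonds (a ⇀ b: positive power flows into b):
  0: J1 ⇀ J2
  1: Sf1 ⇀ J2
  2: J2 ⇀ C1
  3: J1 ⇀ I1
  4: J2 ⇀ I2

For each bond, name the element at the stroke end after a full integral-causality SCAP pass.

β1 →Sf1  (Sf1 (Sf) sets flow on bond)
β2 →J2  (C1 integral (e out))
β0 →J1  (J2: bond 2 brought effort, rest push out)
β4 →I2  (common-e at J2 fixed by 2)
β3 →I1  (J1: last free bond brings flow in)

β0 stroke at J1
β1 stroke at Sf1
β2 stroke at J2
β3 stroke at I1
β4 stroke at I2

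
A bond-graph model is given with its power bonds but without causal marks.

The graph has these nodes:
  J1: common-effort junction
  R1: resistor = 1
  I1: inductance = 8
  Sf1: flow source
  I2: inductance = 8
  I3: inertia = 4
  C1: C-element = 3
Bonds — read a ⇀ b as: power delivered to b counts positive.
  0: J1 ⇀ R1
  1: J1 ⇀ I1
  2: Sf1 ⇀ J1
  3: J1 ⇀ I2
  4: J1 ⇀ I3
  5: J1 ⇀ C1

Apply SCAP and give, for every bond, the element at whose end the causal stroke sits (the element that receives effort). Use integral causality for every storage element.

bond 0 stroke at R1
bond 1 stroke at I1
bond 2 stroke at Sf1
bond 3 stroke at I2
bond 4 stroke at I3
bond 5 stroke at J1

bond 2 |Sf1  (Sf1 fixes flow; stroke at Sf1)
bond 1 |I1  (I1: I, integral causality)
bond 3 |I2  (I2 integral (f out))
bond 4 |I3  (I3: I, integral causality)
bond 5 |J1  (C1 outputs effort q/C1)
bond 0 |R1  (0-jn J1 has e-setter on 5)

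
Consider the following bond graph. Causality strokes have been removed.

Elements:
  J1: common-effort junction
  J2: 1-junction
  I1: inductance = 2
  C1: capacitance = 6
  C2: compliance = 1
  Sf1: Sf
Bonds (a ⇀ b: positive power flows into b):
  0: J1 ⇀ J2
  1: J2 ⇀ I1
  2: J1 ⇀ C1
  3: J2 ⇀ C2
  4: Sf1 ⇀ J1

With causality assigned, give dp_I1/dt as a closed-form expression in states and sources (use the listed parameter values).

bond 4 |Sf1  (Sf1: flow source, stroke at near end)
bond 1 |I1  (I1 integral (f out))
bond 0 |J2  (J2: bond 1 brought flow, rest push out)
bond 3 |J2  (J2 flow already set via bond 1)
bond 2 |J1  (only one effort-in slot at J1)

dp_I1/dt = q_C1/6 - q_C2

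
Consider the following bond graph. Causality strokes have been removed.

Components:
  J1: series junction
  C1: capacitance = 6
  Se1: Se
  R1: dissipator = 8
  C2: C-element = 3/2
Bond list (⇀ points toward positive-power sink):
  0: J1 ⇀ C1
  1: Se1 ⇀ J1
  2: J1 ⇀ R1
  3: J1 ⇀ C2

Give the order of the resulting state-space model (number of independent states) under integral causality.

2  (C1, C2 all integral)

β1 stroke at J1  (source Se1 imposes e)
β0 stroke at J1  (C1: C, integral causality)
β3 stroke at J1  (C2 outputs effort q/C2)
β2 stroke at R1  (J1: last free bond brings flow in)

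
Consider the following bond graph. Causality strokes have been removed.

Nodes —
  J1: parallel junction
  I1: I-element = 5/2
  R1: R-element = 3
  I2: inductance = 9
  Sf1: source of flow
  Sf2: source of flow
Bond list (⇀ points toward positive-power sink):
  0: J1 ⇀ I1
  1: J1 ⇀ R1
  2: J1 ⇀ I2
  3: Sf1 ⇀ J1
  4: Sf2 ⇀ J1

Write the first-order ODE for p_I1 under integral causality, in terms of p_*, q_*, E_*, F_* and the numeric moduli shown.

dp_I1/dt = 3*F_Sf1 + 3*F_Sf2 - 6*p_I1/5 - p_I2/3

bond 3 stroke at Sf1  (Sf1 (Sf) sets flow on bond)
bond 4 stroke at Sf2  (Sf2 fixes flow; stroke at Sf2)
bond 0 stroke at I1  (I1 outputs flow p/I1)
bond 2 stroke at I2  (I2 integral (f out))
bond 1 stroke at J1  (J1 needs exactly one e-in)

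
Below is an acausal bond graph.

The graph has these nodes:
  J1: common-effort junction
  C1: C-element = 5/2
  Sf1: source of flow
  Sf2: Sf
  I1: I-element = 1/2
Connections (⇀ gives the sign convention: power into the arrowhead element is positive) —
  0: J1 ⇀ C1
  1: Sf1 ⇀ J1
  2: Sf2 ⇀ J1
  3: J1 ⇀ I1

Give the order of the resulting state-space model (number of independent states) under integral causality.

#1 stroke→Sf1  (Sf1 fixes flow; stroke at Sf1)
#2 stroke→Sf2  (Sf2 (Sf) sets flow on bond)
#0 stroke→J1  (prefer integral on C1)
#3 stroke→I1  (J1 effort already set via bond 0)

2  (C1, I1 all integral)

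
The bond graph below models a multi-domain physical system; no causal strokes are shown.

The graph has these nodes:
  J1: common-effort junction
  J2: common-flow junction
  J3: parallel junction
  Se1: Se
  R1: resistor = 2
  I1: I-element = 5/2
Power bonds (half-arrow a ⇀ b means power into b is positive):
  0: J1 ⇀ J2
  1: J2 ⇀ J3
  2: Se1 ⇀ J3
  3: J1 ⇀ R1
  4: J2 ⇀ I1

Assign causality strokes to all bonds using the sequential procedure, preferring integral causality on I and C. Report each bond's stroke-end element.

b0 →J2
b1 →J2
b2 →J3
b3 →J1
b4 →I1

β2 →J3  (Se1 fixes effort; stroke away)
β1 →J2  (0-jn J3 has e-setter on 2)
β4 →I1  (I1: I, integral causality)
β0 →J2  (common-f at J2 fixed by 4)
β3 →J1  (J1 needs exactly one e-in)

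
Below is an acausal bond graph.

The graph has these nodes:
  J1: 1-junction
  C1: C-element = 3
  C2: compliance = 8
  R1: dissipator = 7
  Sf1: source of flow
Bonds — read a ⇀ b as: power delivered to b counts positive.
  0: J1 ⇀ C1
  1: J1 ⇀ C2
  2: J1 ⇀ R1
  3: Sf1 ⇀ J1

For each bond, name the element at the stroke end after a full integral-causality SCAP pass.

b0 →J1
b1 →J1
b2 →J1
b3 →Sf1

bond 3 →Sf1  (Sf1 fixes flow; stroke at Sf1)
bond 0 →J1  (J1 flow already set via bond 3)
bond 1 →J1  (J1 flow already set via bond 3)
bond 2 →J1  (J1 flow already set via bond 3)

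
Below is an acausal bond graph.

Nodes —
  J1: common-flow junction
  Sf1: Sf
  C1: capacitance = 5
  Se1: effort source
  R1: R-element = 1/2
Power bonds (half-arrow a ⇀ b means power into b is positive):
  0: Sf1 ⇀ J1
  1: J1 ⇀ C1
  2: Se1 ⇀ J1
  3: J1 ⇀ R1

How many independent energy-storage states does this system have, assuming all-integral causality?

bond 0 stroke at Sf1  (Sf1 (Sf) sets flow on bond)
bond 2 stroke at J1  (Se1 (Se) sets effort on bond)
bond 1 stroke at J1  (J1 flow already set via bond 0)
bond 3 stroke at J1  (1-jn J1 has f-setter on 0)

1  (C1 all integral)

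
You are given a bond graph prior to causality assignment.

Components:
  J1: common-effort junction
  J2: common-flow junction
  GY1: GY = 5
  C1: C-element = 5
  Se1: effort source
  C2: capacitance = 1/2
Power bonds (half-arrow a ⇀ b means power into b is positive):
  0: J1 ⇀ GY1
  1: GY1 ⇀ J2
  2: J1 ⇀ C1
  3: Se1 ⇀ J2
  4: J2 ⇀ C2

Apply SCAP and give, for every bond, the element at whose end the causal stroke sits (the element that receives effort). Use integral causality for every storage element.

#3 stroke→J2  (source Se1 imposes e)
#2 stroke→J1  (C1 integral (e out))
#0 stroke→GY1  (0-jn J1 has e-setter on 2)
#1 stroke→GY1  (GY GY1: same side as bond 0)
#4 stroke→J2  (J2 flow already set via bond 1)

β0 →GY1
β1 →GY1
β2 →J1
β3 →J2
β4 →J2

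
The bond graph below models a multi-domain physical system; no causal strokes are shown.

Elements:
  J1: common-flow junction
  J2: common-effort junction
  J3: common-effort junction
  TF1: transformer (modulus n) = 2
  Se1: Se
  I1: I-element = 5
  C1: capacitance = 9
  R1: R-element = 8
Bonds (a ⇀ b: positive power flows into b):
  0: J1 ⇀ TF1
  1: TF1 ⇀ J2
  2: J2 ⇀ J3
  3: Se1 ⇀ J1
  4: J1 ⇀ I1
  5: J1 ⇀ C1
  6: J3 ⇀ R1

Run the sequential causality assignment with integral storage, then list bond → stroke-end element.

b3 stroke→J1  (Se1 fixes effort; stroke away)
b4 stroke→I1  (I1 integral (f out))
b0 stroke→J1  (common-f at J1 fixed by 4)
b5 stroke→J1  (common-f at J1 fixed by 4)
b1 stroke→TF1  (TF TF1: opposite of bond 0)
b2 stroke→J2  (closing 0-jn rule on J2)
b6 stroke→J3  (closing 0-jn rule on J3)

β0 stroke at J1
β1 stroke at TF1
β2 stroke at J2
β3 stroke at J1
β4 stroke at I1
β5 stroke at J1
β6 stroke at J3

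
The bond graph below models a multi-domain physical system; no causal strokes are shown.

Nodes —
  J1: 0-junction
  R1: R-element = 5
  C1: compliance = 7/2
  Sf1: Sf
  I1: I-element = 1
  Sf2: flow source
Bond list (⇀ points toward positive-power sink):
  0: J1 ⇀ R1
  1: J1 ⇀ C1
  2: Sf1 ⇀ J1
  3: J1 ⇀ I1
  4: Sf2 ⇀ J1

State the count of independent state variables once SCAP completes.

2  (C1, I1 all integral)

b2 →Sf1  (Sf1 (Sf) sets flow on bond)
b4 →Sf2  (source Sf2 imposes f)
b1 →J1  (prefer integral on C1)
b0 →R1  (0-jn J1 has e-setter on 1)
b3 →I1  (0-jn J1 has e-setter on 1)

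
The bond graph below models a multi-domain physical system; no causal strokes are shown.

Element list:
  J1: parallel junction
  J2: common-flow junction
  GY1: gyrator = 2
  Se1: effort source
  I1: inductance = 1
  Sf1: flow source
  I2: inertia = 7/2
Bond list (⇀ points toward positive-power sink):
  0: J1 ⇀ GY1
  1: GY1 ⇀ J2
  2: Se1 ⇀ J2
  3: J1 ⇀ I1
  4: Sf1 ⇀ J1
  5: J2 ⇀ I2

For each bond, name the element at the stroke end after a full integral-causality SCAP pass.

β2 →J2  (Se1 fixes effort; stroke away)
β4 →Sf1  (Sf1: flow source, stroke at near end)
β3 →I1  (I1 integral (f out))
β0 →J1  (J1 needs exactly one e-in)
β1 →J2  (GY1: gyrator matches bond 0)
β5 →I2  (J2: last free bond brings flow in)

β0 stroke at J1
β1 stroke at J2
β2 stroke at J2
β3 stroke at I1
β4 stroke at Sf1
β5 stroke at I2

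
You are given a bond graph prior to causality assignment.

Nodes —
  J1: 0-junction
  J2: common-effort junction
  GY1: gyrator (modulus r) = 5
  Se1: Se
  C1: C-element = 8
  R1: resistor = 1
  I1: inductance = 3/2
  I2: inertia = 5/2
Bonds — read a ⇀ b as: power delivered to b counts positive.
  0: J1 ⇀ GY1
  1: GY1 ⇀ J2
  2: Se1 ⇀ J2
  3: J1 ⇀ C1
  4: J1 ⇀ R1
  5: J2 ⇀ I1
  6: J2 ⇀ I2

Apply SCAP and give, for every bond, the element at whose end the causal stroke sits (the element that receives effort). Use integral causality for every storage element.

b0 stroke→GY1
b1 stroke→GY1
b2 stroke→J2
b3 stroke→J1
b4 stroke→R1
b5 stroke→I1
b6 stroke→I2

b2 →J2  (Se1 fixes effort; stroke away)
b1 →GY1  (0-jn J2 has e-setter on 2)
b5 →I1  (J2 effort already set via bond 2)
b6 →I2  (common-e at J2 fixed by 2)
b0 →GY1  (GY1: gyrator matches bond 1)
b3 →J1  (C1 integral (e out))
b4 →R1  (J1 effort already set via bond 3)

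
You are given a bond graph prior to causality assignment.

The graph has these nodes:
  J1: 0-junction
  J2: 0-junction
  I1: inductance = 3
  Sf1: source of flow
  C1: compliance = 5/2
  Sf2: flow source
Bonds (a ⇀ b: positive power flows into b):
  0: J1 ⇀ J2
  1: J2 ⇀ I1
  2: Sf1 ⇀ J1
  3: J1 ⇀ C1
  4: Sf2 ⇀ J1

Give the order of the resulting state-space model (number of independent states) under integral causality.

b2 stroke→Sf1  (Sf1: flow source, stroke at near end)
b4 stroke→Sf2  (Sf2 (Sf) sets flow on bond)
b1 stroke→I1  (I1 integral (f out))
b0 stroke→J2  (only one effort-in slot at J2)
b3 stroke→J1  (J1 needs exactly one e-in)

2  (C1, I1 all integral)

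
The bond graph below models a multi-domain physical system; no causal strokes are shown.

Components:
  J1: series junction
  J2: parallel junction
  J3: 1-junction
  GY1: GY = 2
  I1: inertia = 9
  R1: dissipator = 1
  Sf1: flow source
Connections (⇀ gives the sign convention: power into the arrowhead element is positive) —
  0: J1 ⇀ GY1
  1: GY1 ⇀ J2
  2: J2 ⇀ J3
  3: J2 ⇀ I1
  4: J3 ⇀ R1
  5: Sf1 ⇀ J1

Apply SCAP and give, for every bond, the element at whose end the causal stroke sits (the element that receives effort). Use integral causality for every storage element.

bond 5 stroke at Sf1  (Sf1 fixes flow; stroke at Sf1)
bond 0 stroke at J1  (common-f at J1 fixed by 5)
bond 1 stroke at J2  (GY GY1: same side as bond 0)
bond 2 stroke at J3  (0-jn J2 has e-setter on 1)
bond 3 stroke at I1  (J2 effort already set via bond 1)
bond 4 stroke at R1  (J3: last free bond brings flow in)

bond 0 →J1
bond 1 →J2
bond 2 →J3
bond 3 →I1
bond 4 →R1
bond 5 →Sf1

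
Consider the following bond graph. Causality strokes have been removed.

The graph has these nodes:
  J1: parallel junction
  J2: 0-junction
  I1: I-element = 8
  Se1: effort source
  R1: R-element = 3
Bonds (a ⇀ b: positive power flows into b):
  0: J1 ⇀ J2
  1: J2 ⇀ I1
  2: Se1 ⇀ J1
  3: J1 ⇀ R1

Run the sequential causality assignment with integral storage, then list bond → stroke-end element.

#2 stroke at J1  (source Se1 imposes e)
#0 stroke at J2  (common-e at J1 fixed by 2)
#3 stroke at R1  (J1: bond 2 brought effort, rest push out)
#1 stroke at I1  (J2 effort already set via bond 0)

β0 →J2
β1 →I1
β2 →J1
β3 →R1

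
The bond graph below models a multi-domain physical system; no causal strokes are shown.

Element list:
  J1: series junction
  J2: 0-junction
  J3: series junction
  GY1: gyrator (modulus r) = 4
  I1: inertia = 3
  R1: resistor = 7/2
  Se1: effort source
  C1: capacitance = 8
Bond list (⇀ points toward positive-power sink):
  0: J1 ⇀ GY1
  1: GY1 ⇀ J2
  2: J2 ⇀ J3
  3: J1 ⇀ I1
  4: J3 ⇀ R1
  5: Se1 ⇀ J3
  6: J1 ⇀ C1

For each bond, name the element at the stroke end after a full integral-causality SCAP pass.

#0 →J1
#1 →J2
#2 →J3
#3 →I1
#4 →R1
#5 →J3
#6 →J1

bond 5 stroke→J3  (Se1: effort source, stroke at far end)
bond 3 stroke→I1  (I1: I, integral causality)
bond 0 stroke→J1  (1-jn J1 has f-setter on 3)
bond 6 stroke→J1  (common-f at J1 fixed by 3)
bond 1 stroke→J2  (GY GY1: same side as bond 0)
bond 2 stroke→J3  (common-e at J2 fixed by 1)
bond 4 stroke→R1  (J3 needs exactly one f-in)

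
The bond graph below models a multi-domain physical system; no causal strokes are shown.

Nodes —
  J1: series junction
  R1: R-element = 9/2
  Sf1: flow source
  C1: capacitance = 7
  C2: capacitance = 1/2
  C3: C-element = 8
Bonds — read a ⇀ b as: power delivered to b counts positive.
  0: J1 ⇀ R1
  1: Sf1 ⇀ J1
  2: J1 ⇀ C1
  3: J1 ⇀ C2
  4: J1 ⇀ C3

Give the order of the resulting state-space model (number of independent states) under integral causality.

3  (C1, C2, C3 all integral)

b1 |Sf1  (Sf1 (Sf) sets flow on bond)
b0 |J1  (J1 flow already set via bond 1)
b2 |J1  (common-f at J1 fixed by 1)
b3 |J1  (J1: bond 1 brought flow, rest push out)
b4 |J1  (1-jn J1 has f-setter on 1)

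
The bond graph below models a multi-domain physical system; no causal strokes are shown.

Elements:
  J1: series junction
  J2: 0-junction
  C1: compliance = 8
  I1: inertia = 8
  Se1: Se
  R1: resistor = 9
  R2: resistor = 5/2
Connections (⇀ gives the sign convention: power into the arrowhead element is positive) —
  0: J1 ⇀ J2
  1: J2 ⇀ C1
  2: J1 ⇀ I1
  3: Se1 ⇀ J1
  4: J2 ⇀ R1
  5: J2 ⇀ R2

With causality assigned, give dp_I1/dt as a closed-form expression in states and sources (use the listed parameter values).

b3 stroke→J1  (Se1: effort source, stroke at far end)
b1 stroke→J2  (C1 integral (e out))
b0 stroke→J1  (common-e at J2 fixed by 1)
b4 stroke→R1  (J2 effort already set via bond 1)
b5 stroke→R2  (J2 effort already set via bond 1)
b2 stroke→I1  (J1: last free bond brings flow in)

dp_I1/dt = E_Se1 - q_C1/8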